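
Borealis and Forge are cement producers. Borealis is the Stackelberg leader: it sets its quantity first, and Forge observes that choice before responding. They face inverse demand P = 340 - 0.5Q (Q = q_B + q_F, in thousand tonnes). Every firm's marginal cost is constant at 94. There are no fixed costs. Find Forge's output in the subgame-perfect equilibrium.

123

Solve by backward induction. Given q_B, the follower Forge maximises π_F = (340 - (1/2)q_B - (1/2)q_F)q_F - 94q_F.
Setting the follower's marginal profit to zero, 246 - (1/2)q_B - q_F = 0, i.e. q_F = (246 - (1/2)q_B).
Borealis substitutes q_F(q_B) into its own profit: π_B = q_B(340 - (1/2)q_B - (246 - (1/2)q_B)/2) - 94q_B = (217 - (1/4)q_B)q_B - 94q_B.
Maximising: ∂π_B/∂q_B = 123 - (1/2)q_B = 0, giving q_B = 246.
Then q_F = (246 - (1/2)·246) = 123.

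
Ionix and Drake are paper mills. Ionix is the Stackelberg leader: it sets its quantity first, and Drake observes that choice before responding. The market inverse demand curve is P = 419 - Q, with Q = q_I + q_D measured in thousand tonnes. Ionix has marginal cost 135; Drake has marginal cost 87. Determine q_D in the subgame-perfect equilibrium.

107

The follower Drake best-responds to any q_I: π_D = (419 - Q)q_D - 87q_D.
Follower FOC: 332 - q_I - 2q_D = 0, so q_D(q_I) = (332 - q_I)/2.
The leader anticipates this reaction. Substituting into P = 419 - Q gives P = 253 - (1/2)q_I, so π_I = (253 - (1/2)q_I)q_I - 135q_I.
Leader FOC: 118 - q_I = 0, so q_I = 118.
Then q_D = (332 - 118)/2 = 107.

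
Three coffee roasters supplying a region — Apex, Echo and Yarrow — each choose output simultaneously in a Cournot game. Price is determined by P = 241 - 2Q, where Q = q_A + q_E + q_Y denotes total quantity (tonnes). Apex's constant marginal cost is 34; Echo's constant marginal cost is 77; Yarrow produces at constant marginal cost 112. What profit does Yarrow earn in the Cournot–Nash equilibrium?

Apex's profit: π_A = (241 - 2Q)q_A - (34q_A). Setting ∂π_A/∂q_A = 0: 207 - 4q_A - 2(q_E + q_Y) = 0.
Echo's first-order condition: 164 - 4q_E - 2(q_A + q_Y) = 0.
Yarrow's profit: π_Y = (241 - 2Q)q_Y - (112q_Y). Setting ∂π_Y/∂q_Y = 0: 129 - 4q_Y - 2(q_A + q_E) = 0.
Adding the 3 first-order conditions: 500 − 8Q = 0, so Q = 125/2.
Back-substituting: q_A = (207 − 125)/2 = 41, q_E = (164 − 125)/2 = 39/2, q_Y = (129 − 125)/2 = 2.
Price P = 241 - 2·(125/2) = 116.
Yarrow's profit: (116 - 112)·2 = 8.

8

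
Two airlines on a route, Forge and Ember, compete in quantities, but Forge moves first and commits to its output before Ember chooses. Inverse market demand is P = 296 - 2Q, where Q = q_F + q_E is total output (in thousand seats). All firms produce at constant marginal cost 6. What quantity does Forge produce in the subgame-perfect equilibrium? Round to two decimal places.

Solve by backward induction. Given q_F, the follower Ember maximises π_E = (296 - 2q_F - 2q_E)q_E - 6q_E.
∂π_E/∂q_E = 290 - 2q_F - 4q_E = 0 gives the reaction function q_E = (290 - 2q_F)/4.
The leader anticipates this reaction. Substituting into P = 296 - 2Q gives P = 151 - q_F, so π_F = (151 - q_F)q_F - 6q_F.
The leader's first-order condition 145 - 2q_F = 0 yields q_F = 145/2.
Then q_E = (290 - 2·(145/2))/4 = 145/4.

72.50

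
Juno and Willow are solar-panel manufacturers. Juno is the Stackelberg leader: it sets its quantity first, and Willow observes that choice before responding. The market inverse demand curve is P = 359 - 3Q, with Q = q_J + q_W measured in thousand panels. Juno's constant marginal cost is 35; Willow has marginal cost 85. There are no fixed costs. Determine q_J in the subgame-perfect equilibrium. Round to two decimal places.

The follower Willow best-responds to any q_J: π_W = (359 - 3Q)q_W - 85q_W.
Setting the follower's marginal profit to zero, 274 - 3q_J - 6q_W = 0, i.e. q_W = (274 - 3q_J)/6.
The leader anticipates this reaction. Substituting into P = 359 - 3Q gives P = 222 - (3/2)q_J, so π_J = (222 - (3/2)q_J)q_J - 35q_J.
Leader FOC: 187 - 3q_J = 0, so q_J = 187/3.
Then q_W = (274 - 3·(187/3))/6 = 29/2.

62.33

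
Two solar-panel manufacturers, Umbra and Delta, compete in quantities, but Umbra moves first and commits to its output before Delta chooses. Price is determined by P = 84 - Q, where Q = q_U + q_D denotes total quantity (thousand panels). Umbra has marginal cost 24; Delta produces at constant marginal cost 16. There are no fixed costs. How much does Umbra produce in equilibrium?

The follower Delta best-responds to any q_U: π_D = (84 - Q)q_D - 16q_D.
∂π_D/∂q_D = 68 - q_U - 2q_D = 0 gives the reaction function q_D = (68 - q_U)/2.
Umbra substitutes q_D(q_U) into its own profit: π_U = q_U(84 - q_U - (68 - q_U)/2) - 24q_U = (50 - (1/2)q_U)q_U - 24q_U.
Maximising: ∂π_U/∂q_U = 26 - q_U = 0, giving q_U = 26.
Then q_D = (68 - 26)/2 = 21.

26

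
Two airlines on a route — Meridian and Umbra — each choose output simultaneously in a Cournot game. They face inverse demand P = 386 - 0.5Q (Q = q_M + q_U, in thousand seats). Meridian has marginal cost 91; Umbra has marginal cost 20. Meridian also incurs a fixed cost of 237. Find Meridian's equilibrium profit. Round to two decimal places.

10913.22

Meridian's profit: π_M = (386 - 0.5Q)q_M - (91q_M). Setting ∂π_M/∂q_M = 0: 295 - q_M - (1/2)(q_U) = 0.
Umbra's profit: π_U = (386 - 0.5Q)q_U - (20q_U). Setting ∂π_U/∂q_U = 0: 366 - q_U - (1/2)(q_M) = 0.
So q_M = (295 - (1/2)q_U) and q_U = (366 - (1/2)q_M).
Solving the pair: q_M = 448/3, q_U = 874/3.
Price P = 386 - (1/2)·(1322/3) = 497/3.
Meridian's profit: (497/3 - 91)·(448/3) - 237 = 10913.2222.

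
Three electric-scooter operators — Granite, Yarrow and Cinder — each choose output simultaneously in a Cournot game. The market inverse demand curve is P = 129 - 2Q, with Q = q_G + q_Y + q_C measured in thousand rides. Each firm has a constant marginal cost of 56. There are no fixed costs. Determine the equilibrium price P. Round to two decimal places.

A representative firm's profit is π_i = q_i(129 - 2Q) - 56q_i.
First-order condition (treating rivals' output as given): 73 - 4q_i - 2·Σ_{j≠i} q_j = 0.
By symmetry each firm produces the same amount; substituting Σ_{j≠i} q_j = 2q_i yields q_i = 73/8.
Total output Q = 219/8, so price P = 129 - 2·(219/8) = 297/4.

74.25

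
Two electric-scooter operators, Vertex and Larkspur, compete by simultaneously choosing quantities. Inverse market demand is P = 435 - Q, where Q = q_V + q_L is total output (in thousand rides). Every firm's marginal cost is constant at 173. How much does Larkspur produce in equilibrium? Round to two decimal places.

87.33

A representative firm's profit is π_i = q_i(435 - Q) - 173q_i.
First-order condition (treating rivals' output as given): 262 - 2q_i - q_j = 0.
By symmetry each firm produces the same amount; substituting q_j = q_i yields q_i = 262/3.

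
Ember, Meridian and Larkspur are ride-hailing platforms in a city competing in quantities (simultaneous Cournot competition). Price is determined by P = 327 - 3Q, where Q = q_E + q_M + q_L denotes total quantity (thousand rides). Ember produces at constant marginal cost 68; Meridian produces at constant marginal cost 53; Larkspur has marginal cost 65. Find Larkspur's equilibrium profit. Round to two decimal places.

1333.52

Ember's profit: π_E = (327 - 3Q)q_E - (68q_E). Setting ∂π_E/∂q_E = 0: 259 - 6q_E - 3(q_M + q_L) = 0.
Meridian's profit: π_M = (327 - 3Q)q_M - (53q_M). Setting ∂π_M/∂q_M = 0: 274 - 6q_M - 3(q_E + q_L) = 0.
Larkspur's profit: π_L = (327 - 3Q)q_L - (65q_L). Setting ∂π_L/∂q_L = 0: 262 - 6q_L - 3(q_E + q_M) = 0.
Adding the 3 conditions: 795 − 6Q − 6Q = 0, i.e. Q = 265/4.
Back-substituting: q_E = (259 − 795/4)/3 = 241/12, q_M = (274 − 795/4)/3 = 301/12, q_L = (262 − 795/4)/3 = 253/12.
Price P = 327 - 3·(265/4) = 513/4.
Larkspur's profit: (513/4 - 65)·(253/12) = 1333.5208.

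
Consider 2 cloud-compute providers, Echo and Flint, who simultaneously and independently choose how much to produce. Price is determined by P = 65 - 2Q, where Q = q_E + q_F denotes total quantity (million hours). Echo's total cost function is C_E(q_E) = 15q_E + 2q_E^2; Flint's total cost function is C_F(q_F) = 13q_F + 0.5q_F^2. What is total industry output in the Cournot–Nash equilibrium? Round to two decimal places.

Echo's profit: π_E = (65 - 2Q)q_E - (15q_E + 2q_E²). Setting ∂π_E/∂q_E = 0: 50 - 8q_E - 2(q_F) = 0.
Flint's first-order condition: 52 - 5q_F - 2(q_E) = 0.
Best responses: q_E = (50 - 2q_F)/8, q_F = (52 - 2q_E)/5.
Solving the pair: q_E = 73/18, q_F = 79/9.
Total output Q = 73/18 + 79/9 = 77/6.

12.83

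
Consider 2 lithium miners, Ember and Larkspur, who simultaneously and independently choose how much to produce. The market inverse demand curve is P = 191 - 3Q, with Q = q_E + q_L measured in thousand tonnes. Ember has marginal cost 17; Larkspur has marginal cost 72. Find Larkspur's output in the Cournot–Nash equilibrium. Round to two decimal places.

Ember's profit: π_E = (191 - 3Q)q_E - (17q_E). Setting ∂π_E/∂q_E = 0: 174 - 6q_E - 3(q_L) = 0.
Larkspur's first-order condition: 119 - 6q_L - 3(q_E) = 0.
So q_E = (174 - 3q_L)/6 and q_L = (119 - 3q_E)/6.
Solving the pair: q_E = 229/9, q_L = 64/9.

7.11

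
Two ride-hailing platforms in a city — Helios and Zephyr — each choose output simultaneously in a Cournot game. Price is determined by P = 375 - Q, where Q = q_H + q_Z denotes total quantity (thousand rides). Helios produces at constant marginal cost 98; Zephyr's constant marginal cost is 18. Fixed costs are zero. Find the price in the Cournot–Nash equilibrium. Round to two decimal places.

163.67

Helios's profit: π_H = (375 - Q)q_H - (98q_H). Setting ∂π_H/∂q_H = 0: 277 - 2q_H - (q_Z) = 0.
Zephyr's profit: π_Z = (375 - Q)q_Z - (18q_Z). Setting ∂π_Z/∂q_Z = 0: 357 - 2q_Z - (q_H) = 0.
Best responses: q_H = (277 - q_Z)/2, q_Z = (357 - q_H)/2.
Solving the pair: q_H = 197/3, q_Z = 437/3.
Total output Q = 634/3, so price P = 375 - 634/3 = 491/3.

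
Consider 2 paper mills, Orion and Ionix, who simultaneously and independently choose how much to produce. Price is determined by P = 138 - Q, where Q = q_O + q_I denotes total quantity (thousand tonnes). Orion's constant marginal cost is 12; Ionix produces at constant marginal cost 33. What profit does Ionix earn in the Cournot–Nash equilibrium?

784

Orion's profit: π_O = (138 - Q)q_O - (12q_O). Setting ∂π_O/∂q_O = 0: 126 - 2q_O - (q_I) = 0.
Ionix's first-order condition: 105 - 2q_I - (q_O) = 0.
Rearranging gives the reaction functions q_O = (126 - q_I)/2 and q_I = (105 - q_O)/2.
Substituting one into the other gives q_O = 49 and q_I = 28.
Price P = 138 - 77 = 61.
Ionix's profit: (61 - 33)·28 = 784.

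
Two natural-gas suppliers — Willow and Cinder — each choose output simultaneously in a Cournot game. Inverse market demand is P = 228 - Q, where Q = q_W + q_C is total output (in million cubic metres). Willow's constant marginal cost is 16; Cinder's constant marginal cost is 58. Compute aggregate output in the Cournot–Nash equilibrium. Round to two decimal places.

Willow's profit: π_W = (228 - Q)q_W - (16q_W). Setting ∂π_W/∂q_W = 0: 212 - 2q_W - (q_C) = 0.
Cinder's first-order condition: 170 - 2q_C - (q_W) = 0.
So q_W = (212 - q_C)/2 and q_C = (170 - q_W)/2.
Substituting one into the other gives q_W = 254/3 and q_C = 128/3.
Total output Q = 254/3 + 128/3 = 382/3.

127.33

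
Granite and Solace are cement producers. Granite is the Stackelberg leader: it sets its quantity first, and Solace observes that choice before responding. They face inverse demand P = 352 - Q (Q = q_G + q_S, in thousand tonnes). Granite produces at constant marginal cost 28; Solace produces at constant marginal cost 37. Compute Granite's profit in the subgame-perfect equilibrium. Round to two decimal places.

13861.13

The follower Solace best-responds to any q_G: π_S = (352 - Q)q_S - 37q_S.
Setting the follower's marginal profit to zero, 315 - q_G - 2q_S = 0, i.e. q_S = (315 - q_G)/2.
Granite substitutes q_S(q_G) into its own profit: π_G = q_G(352 - q_G - (315 - q_G)/2) - 28q_G = (389/2 - (1/2)q_G)q_G - 28q_G.
Leader FOC: 333/2 - q_G = 0, so q_G = 333/2.
Then q_S = (315 - 333/2)/2 = 297/4.
Price P = 352 - 963/4 = 445/4.
Granite's profit: (445/4 - 28)·(333/2) = 13861.1250.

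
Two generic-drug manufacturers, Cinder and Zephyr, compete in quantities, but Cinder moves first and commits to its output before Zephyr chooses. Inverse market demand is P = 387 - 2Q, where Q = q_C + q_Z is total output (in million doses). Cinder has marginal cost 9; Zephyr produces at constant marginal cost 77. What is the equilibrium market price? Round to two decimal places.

The follower Zephyr best-responds to any q_C: π_Z = (387 - 2Q)q_Z - 77q_Z.
Follower FOC: 310 - 2q_C - 4q_Z = 0, so q_Z(q_C) = (310 - 2q_C)/4.
The leader anticipates this reaction. Substituting into P = 387 - 2Q gives P = 232 - q_C, so π_C = (232 - q_C)q_C - 9q_C.
Maximising: ∂π_C/∂q_C = 223 - 2q_C = 0, giving q_C = 223/2.
Then q_Z = (310 - 2·(223/2))/4 = 87/4.
Total output Q = 533/4, so price P = 387 - 2·(533/4) = 241/2.

120.50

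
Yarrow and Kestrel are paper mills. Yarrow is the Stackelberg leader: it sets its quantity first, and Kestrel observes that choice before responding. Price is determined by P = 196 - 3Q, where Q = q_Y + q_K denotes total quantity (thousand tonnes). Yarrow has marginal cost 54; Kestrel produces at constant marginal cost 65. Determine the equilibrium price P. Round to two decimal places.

92.25

The follower Kestrel best-responds to any q_Y: π_K = (196 - 3Q)q_K - 65q_K.
∂π_K/∂q_K = 131 - 3q_Y - 6q_K = 0 gives the reaction function q_K = (131 - 3q_Y)/6.
The leader anticipates this reaction. Substituting into P = 196 - 3Q gives P = 261/2 - (3/2)q_Y, so π_Y = (261/2 - (3/2)q_Y)q_Y - 54q_Y.
The leader's first-order condition 153/2 - 3q_Y = 0 yields q_Y = 51/2.
Then q_K = (131 - 3·(51/2))/6 = 109/12.
Total output Q = 415/12, so price P = 196 - 3·(415/12) = 369/4.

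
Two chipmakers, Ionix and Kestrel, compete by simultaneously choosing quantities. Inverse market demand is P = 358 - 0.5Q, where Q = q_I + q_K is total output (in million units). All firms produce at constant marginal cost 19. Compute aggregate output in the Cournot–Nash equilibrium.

A representative firm's profit is π_i = q_i(358 - 0.5Q) - 19q_i.
First-order condition (treating rivals' output as given): 339 - q_i - (1/2)q_j = 0.
By symmetry each firm produces the same amount; substituting q_j = q_i yields q_i = 339/(3/2) = 226.
Total output Q = 226 + 226 = 452.

452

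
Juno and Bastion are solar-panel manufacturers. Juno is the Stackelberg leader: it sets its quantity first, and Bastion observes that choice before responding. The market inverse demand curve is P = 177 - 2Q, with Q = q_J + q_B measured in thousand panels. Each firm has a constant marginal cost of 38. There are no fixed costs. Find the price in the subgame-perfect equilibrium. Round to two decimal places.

72.75

The follower Bastion best-responds to any q_J: π_B = (177 - 2Q)q_B - 38q_B.
Follower FOC: 139 - 2q_J - 4q_B = 0, so q_B(q_J) = (139 - 2q_J)/4.
Juno substitutes q_B(q_J) into its own profit: π_J = q_J(177 - 2q_J - (139 - 2q_J)/2) - 38q_J = (215/2 - q_J)q_J - 38q_J.
The leader's first-order condition 139/2 - 2q_J = 0 yields q_J = 139/4.
Then q_B = (139 - 2·(139/4))/4 = 139/8.
Total output Q = 417/8, so price P = 177 - 2·(417/8) = 291/4.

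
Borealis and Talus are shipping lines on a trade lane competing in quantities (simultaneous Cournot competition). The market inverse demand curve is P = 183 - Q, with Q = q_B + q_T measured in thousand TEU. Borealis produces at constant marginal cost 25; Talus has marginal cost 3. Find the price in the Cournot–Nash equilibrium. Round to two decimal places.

Borealis's profit: π_B = (183 - Q)q_B - (25q_B). Setting ∂π_B/∂q_B = 0: 158 - 2q_B - (q_T) = 0.
Talus's first-order condition: 180 - 2q_T - (q_B) = 0.
Best responses: q_B = (158 - q_T)/2, q_T = (180 - q_B)/2.
Substituting one into the other gives q_B = 136/3 and q_T = 202/3.
Total output Q = 338/3, so price P = 183 - 338/3 = 211/3.

70.33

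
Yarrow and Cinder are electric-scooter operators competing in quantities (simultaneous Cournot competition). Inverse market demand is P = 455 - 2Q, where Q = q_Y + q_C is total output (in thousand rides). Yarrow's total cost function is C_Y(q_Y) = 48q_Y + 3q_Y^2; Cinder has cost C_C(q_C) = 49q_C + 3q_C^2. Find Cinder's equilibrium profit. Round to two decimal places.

Yarrow's profit: π_Y = (455 - 2Q)q_Y - (48q_Y + 3q_Y²). Setting ∂π_Y/∂q_Y = 0: 407 - 10q_Y - 2(q_C) = 0.
Cinder's profit: π_C = (455 - 2Q)q_C - (49q_C + 3q_C²). Setting ∂π_C/∂q_C = 0: 406 - 10q_C - 2(q_Y) = 0.
Best responses: q_Y = (407 - 2q_C)/10, q_C = (406 - 2q_Y)/10.
Solving the pair: q_Y = 543/16, q_C = 541/16.
Price P = 455 - 2·(271/4) = 639/2.
Cinder's profit: (639/2)·(541/16) - 49·(541/16) - 3(541/16)² = 5716.4258.

5716.43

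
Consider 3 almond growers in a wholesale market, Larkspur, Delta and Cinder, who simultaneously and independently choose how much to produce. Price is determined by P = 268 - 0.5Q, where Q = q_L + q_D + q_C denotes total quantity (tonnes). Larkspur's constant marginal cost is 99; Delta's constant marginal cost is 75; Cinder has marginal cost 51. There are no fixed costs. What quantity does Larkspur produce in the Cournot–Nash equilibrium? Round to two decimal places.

Larkspur's profit: π_L = (268 - 0.5Q)q_L - (99q_L). Setting ∂π_L/∂q_L = 0: 169 - q_L - (1/2)(q_D + q_C) = 0.
Delta's first-order condition: 193 - q_D - (1/2)(q_L + q_C) = 0.
Cinder's profit: π_C = (268 - 0.5Q)q_C - (51q_C). Setting ∂π_C/∂q_C = 0: 217 - q_C - (1/2)(q_L + q_D) = 0.
Summing all 3 equations gives 579 − 2Q = 0, hence Q = 579/2.
Back-substituting: q_L = (169 − 579/4)/(1/2) = 97/2, q_D = (193 − 579/4)/(1/2) = 193/2, q_C = (217 − 579/4)/(1/2) = 289/2.

48.50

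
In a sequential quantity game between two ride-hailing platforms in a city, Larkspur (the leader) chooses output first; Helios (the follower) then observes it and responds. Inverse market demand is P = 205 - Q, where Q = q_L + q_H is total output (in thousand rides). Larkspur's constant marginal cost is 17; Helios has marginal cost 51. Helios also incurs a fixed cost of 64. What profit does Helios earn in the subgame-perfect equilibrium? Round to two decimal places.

The follower Helios best-responds to any q_L: π_H = (205 - Q)q_H - 51q_H.
∂π_H/∂q_H = 154 - q_L - 2q_H = 0 gives the reaction function q_H = (154 - q_L)/2.
The leader anticipates this reaction. Substituting into P = 205 - Q gives P = 128 - (1/2)q_L, so π_L = (128 - (1/2)q_L)q_L - 17q_L.
Leader FOC: 111 - q_L = 0, so q_L = 111.
Then q_H = (154 - 111)/2 = 43/2.
Price P = 205 - 265/2 = 145/2.
Helios's profit: (145/2 - 51)·(43/2) - 64 = 1593/4.

398.25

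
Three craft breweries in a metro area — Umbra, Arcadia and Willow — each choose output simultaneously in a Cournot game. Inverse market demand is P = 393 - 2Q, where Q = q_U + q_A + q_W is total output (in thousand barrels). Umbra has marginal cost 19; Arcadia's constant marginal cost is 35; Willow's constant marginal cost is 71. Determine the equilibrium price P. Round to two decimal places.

129.50

Umbra's profit: π_U = (393 - 2Q)q_U - (19q_U). Setting ∂π_U/∂q_U = 0: 374 - 4q_U - 2(q_A + q_W) = 0.
Arcadia's first-order condition: 358 - 4q_A - 2(q_U + q_W) = 0.
Willow's profit: π_W = (393 - 2Q)q_W - (71q_W). Setting ∂π_W/∂q_W = 0: 322 - 4q_W - 2(q_U + q_A) = 0.
Adding the 3 first-order conditions: 1054 − 8Q = 0, so Q = 527/4.
Back-substituting: q_U = (374 − 527/2)/2 = 221/4, q_A = (358 − 527/2)/2 = 189/4, q_W = (322 − 527/2)/2 = 117/4.
Total output Q = 527/4, so price P = 393 - 2·(527/4) = 259/2.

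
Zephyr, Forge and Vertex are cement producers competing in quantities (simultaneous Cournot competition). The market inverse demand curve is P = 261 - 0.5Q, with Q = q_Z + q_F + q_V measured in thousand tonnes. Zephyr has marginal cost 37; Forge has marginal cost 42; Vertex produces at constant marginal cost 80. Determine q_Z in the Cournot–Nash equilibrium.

136

Zephyr's profit: π_Z = (261 - 0.5Q)q_Z - (37q_Z). Setting ∂π_Z/∂q_Z = 0: 224 - q_Z - (1/2)(q_F + q_V) = 0.
Forge's profit: π_F = (261 - 0.5Q)q_F - (42q_F). Setting ∂π_F/∂q_F = 0: 219 - q_F - (1/2)(q_Z + q_V) = 0.
Vertex's first-order condition: 181 - q_V - (1/2)(q_Z + q_F) = 0.
Summing all 3 equations gives 624 − 2Q = 0, hence Q = 312.
Back-substituting: q_Z = (224 − 156)/(1/2) = 136, q_F = (219 − 156)/(1/2) = 126, q_V = (181 − 156)/(1/2) = 50.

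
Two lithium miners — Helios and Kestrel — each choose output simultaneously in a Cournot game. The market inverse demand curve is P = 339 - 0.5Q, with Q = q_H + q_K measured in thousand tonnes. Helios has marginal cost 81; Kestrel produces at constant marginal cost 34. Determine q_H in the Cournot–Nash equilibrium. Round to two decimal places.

Helios's profit: π_H = (339 - 0.5Q)q_H - (81q_H). Setting ∂π_H/∂q_H = 0: 258 - q_H - (1/2)(q_K) = 0.
Kestrel's first-order condition: 305 - q_K - (1/2)(q_H) = 0.
Best responses: q_H = (258 - (1/2)q_K), q_K = (305 - (1/2)q_H).
Solving the pair: q_H = 422/3, q_K = 704/3.

140.67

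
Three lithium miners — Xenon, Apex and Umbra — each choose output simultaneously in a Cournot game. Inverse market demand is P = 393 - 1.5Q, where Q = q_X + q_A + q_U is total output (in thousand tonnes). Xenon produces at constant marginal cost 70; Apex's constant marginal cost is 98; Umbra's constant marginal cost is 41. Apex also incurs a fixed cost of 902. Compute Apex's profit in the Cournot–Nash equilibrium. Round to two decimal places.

Xenon's profit: π_X = (393 - 1.5Q)q_X - (70q_X). Setting ∂π_X/∂q_X = 0: 323 - 3q_X - (3/2)(q_A + q_U) = 0.
Apex's profit: π_A = (393 - 1.5Q)q_A - (98q_A). Setting ∂π_A/∂q_A = 0: 295 - 3q_A - (3/2)(q_X + q_U) = 0.
Umbra's first-order condition: 352 - 3q_U - (3/2)(q_X + q_A) = 0.
Adding the 3 conditions: 970 − 3Q − 3Q = 0, i.e. Q = 485/3.
Back-substituting: q_X = (323 − 485/2)/(3/2) = 161/3, q_A = (295 − 485/2)/(3/2) = 35, q_U = (352 − 485/2)/(3/2) = 73.
Price P = 393 - (3/2)·(485/3) = 301/2.
Apex's profit: (301/2 - 98)·35 - 902 = 1871/2.

935.50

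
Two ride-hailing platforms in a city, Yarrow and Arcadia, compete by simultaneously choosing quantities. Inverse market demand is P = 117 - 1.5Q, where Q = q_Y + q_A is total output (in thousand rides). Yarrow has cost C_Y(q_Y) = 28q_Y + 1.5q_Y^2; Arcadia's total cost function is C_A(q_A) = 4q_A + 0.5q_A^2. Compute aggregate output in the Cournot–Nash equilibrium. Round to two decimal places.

33.61

Yarrow's profit: π_Y = (117 - 1.5Q)q_Y - (28q_Y + (3/2)q_Y²). Setting ∂π_Y/∂q_Y = 0: 89 - 6q_Y - (3/2)(q_A) = 0.
Arcadia's first-order condition: 113 - 4q_A - (3/2)(q_Y) = 0.
Best responses: q_Y = (89 - (3/2)q_A)/6, q_A = (113 - (3/2)q_Y)/4.
Substituting one into the other gives q_Y = 746/87 and q_A = 726/29.
Total output Q = 746/87 + 726/29 = 33.6092.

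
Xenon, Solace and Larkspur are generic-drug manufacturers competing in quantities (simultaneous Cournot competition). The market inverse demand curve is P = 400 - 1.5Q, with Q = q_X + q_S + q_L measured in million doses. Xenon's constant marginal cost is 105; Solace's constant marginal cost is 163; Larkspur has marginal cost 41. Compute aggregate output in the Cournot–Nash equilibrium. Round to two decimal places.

148.50

Xenon's profit: π_X = (400 - 1.5Q)q_X - (105q_X). Setting ∂π_X/∂q_X = 0: 295 - 3q_X - (3/2)(q_S + q_L) = 0.
Solace's first-order condition: 237 - 3q_S - (3/2)(q_X + q_L) = 0.
Larkspur's first-order condition: 359 - 3q_L - (3/2)(q_X + q_S) = 0.
Adding the 3 conditions: 891 − 3Q − 3Q = 0, i.e. Q = 297/2.
Back-substituting: q_X = (295 − 891/4)/(3/2) = 289/6, q_S = (237 − 891/4)/(3/2) = 19/2, q_L = (359 − 891/4)/(3/2) = 545/6.
Total output Q = 289/6 + 19/2 + 545/6 = 297/2.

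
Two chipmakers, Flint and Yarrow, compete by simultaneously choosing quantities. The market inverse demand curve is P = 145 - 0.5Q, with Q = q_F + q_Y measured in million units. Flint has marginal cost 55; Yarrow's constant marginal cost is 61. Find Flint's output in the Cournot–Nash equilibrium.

Flint's profit: π_F = (145 - 0.5Q)q_F - (55q_F). Setting ∂π_F/∂q_F = 0: 90 - q_F - (1/2)(q_Y) = 0.
Yarrow's first-order condition: 84 - q_Y - (1/2)(q_F) = 0.
Best responses: q_F = (90 - (1/2)q_Y), q_Y = (84 - (1/2)q_F).
Solving the pair: q_F = 64, q_Y = 52.

64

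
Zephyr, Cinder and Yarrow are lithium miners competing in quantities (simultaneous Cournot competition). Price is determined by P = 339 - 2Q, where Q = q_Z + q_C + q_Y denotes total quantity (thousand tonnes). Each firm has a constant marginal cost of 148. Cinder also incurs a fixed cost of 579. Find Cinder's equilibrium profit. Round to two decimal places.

Each firm earns π_i = (339 - 2Q)q_i - 148q_i.
First-order condition (treating rivals' output as given): 191 - 4q_i - 2·Σ_{j≠i} q_j = 0.
With identical firms every q_j equals q_i, so Σ_{j≠i} q_j = 2q_i and 191 = 8q_i, giving q_i = 191/8.
Price P = 339 - 2·(573/8) = 783/4.
Cinder's profit: (783/4 - 148)·(191/8) - 579 = 561.0313.

561.03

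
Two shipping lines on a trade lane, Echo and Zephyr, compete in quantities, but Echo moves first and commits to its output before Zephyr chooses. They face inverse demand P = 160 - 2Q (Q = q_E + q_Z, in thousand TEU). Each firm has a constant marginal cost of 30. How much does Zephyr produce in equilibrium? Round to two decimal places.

Solve by backward induction. Given q_E, the follower Zephyr maximises π_Z = (160 - 2q_E - 2q_Z)q_Z - 30q_Z.
∂π_Z/∂q_Z = 130 - 2q_E - 4q_Z = 0 gives the reaction function q_Z = (130 - 2q_E)/4.
The leader anticipates this reaction. Substituting into P = 160 - 2Q gives P = 95 - q_E, so π_E = (95 - q_E)q_E - 30q_E.
The leader's first-order condition 65 - 2q_E = 0 yields q_E = 65/2.
Then q_Z = (130 - 2·(65/2))/4 = 65/4.

16.25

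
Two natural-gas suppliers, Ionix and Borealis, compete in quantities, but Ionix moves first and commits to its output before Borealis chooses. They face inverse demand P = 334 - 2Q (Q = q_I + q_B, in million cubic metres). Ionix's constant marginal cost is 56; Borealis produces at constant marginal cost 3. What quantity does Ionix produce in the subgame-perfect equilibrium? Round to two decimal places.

56.25

The follower Borealis best-responds to any q_I: π_B = (334 - 2Q)q_B - 3q_B.
Follower FOC: 331 - 2q_I - 4q_B = 0, so q_B(q_I) = (331 - 2q_I)/4.
Ionix substitutes q_B(q_I) into its own profit: π_I = q_I(334 - 2q_I - (331 - 2q_I)/2) - 56q_I = (337/2 - q_I)q_I - 56q_I.
The leader's first-order condition 225/2 - 2q_I = 0 yields q_I = 225/4.
Then q_B = (331 - 2·(225/4))/4 = 437/8.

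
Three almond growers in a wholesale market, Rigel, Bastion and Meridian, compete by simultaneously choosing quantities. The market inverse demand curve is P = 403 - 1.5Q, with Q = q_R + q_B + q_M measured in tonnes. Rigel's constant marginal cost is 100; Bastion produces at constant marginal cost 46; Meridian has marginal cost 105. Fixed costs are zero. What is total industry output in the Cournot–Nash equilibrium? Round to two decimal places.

159.67

Rigel's profit: π_R = (403 - 1.5Q)q_R - (100q_R). Setting ∂π_R/∂q_R = 0: 303 - 3q_R - (3/2)(q_B + q_M) = 0.
Bastion's first-order condition: 357 - 3q_B - (3/2)(q_R + q_M) = 0.
Meridian's first-order condition: 298 - 3q_M - (3/2)(q_R + q_B) = 0.
Adding the 3 conditions: 958 − 3Q − 3Q = 0, i.e. Q = 479/3.
Back-substituting: q_R = (303 − 479/2)/(3/2) = 127/3, q_B = (357 − 479/2)/(3/2) = 235/3, q_M = (298 − 479/2)/(3/2) = 39.
Total output Q = 127/3 + 235/3 + 39 = 479/3.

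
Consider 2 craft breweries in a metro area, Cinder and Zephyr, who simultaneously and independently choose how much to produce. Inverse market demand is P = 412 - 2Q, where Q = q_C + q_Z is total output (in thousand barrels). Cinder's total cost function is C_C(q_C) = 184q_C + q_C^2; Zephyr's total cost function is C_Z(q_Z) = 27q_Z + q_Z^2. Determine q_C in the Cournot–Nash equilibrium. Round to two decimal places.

Cinder's profit: π_C = (412 - 2Q)q_C - (184q_C + q_C²). Setting ∂π_C/∂q_C = 0: 228 - 6q_C - 2(q_Z) = 0.
Zephyr's profit: π_Z = (412 - 2Q)q_Z - (27q_Z + q_Z²). Setting ∂π_Z/∂q_Z = 0: 385 - 6q_Z - 2(q_C) = 0.
Best responses: q_C = (228 - 2q_Z)/6, q_Z = (385 - 2q_C)/6.
Solving the pair: q_C = 299/16, q_Z = 927/16.

18.69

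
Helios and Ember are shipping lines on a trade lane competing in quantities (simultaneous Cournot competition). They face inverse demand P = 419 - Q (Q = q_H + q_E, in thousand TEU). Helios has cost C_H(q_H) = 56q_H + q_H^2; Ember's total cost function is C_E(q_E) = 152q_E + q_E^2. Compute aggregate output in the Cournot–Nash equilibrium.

Helios's profit: π_H = (419 - Q)q_H - (56q_H + q_H²). Setting ∂π_H/∂q_H = 0: 363 - 4q_H - (q_E) = 0.
Ember's profit: π_E = (419 - Q)q_E - (152q_E + q_E²). Setting ∂π_E/∂q_E = 0: 267 - 4q_E - (q_H) = 0.
Rearranging gives the reaction functions q_H = (363 - q_E)/4 and q_E = (267 - q_H)/4.
Solving the pair: q_H = 79, q_E = 47.
Total output Q = 79 + 47 = 126.

126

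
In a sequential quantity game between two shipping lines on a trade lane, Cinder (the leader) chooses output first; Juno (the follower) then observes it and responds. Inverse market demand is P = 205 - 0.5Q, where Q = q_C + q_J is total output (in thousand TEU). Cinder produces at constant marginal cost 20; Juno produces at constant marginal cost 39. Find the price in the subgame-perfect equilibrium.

71

The follower Juno best-responds to any q_C: π_J = (205 - 0.5Q)q_J - 39q_J.
∂π_J/∂q_J = 166 - (1/2)q_C - q_J = 0 gives the reaction function q_J = (166 - (1/2)q_C).
Cinder substitutes q_J(q_C) into its own profit: π_C = q_C(205 - (1/2)q_C - (166 - (1/2)q_C)/2) - 20q_C = (122 - (1/4)q_C)q_C - 20q_C.
Maximising: ∂π_C/∂q_C = 102 - (1/2)q_C = 0, giving q_C = 204.
Then q_J = (166 - (1/2)·204) = 64.
Total output Q = 268, so price P = 205 - (1/2)·268 = 71.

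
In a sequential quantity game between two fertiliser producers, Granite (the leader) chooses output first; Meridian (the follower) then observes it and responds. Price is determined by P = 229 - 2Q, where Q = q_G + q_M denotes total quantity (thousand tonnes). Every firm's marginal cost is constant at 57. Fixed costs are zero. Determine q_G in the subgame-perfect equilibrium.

43

The follower Meridian best-responds to any q_G: π_M = (229 - 2Q)q_M - 57q_M.
Setting the follower's marginal profit to zero, 172 - 2q_G - 4q_M = 0, i.e. q_M = (172 - 2q_G)/4.
The leader anticipates this reaction. Substituting into P = 229 - 2Q gives P = 143 - q_G, so π_G = (143 - q_G)q_G - 57q_G.
The leader's first-order condition 86 - 2q_G = 0 yields q_G = 43.
Then q_M = (172 - 2·43)/4 = 43/2.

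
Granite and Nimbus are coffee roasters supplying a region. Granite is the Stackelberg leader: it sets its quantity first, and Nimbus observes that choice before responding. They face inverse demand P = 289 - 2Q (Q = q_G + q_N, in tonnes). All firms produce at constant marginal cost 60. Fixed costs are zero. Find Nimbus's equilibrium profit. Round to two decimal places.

Solve by backward induction. Given q_G, the follower Nimbus maximises π_N = (289 - 2q_G - 2q_N)q_N - 60q_N.
Setting the follower's marginal profit to zero, 229 - 2q_G - 4q_N = 0, i.e. q_N = (229 - 2q_G)/4.
The leader anticipates this reaction. Substituting into P = 289 - 2Q gives P = 349/2 - q_G, so π_G = (349/2 - q_G)q_G - 60q_G.
The leader's first-order condition 229/2 - 2q_G = 0 yields q_G = 229/4.
Then q_N = (229 - 2·(229/4))/4 = 229/8.
Price P = 289 - 2·(687/8) = 469/4.
Nimbus's profit: (469/4 - 60)·(229/8) = 1638.7813.

1638.78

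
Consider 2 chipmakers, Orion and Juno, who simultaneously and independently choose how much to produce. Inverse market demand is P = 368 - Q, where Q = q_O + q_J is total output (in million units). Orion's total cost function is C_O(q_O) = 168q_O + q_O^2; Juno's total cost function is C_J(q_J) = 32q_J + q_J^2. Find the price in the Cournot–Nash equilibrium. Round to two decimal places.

260.80

Orion's profit: π_O = (368 - Q)q_O - (168q_O + q_O²). Setting ∂π_O/∂q_O = 0: 200 - 4q_O - (q_J) = 0.
Juno's first-order condition: 336 - 4q_J - (q_O) = 0.
Best responses: q_O = (200 - q_J)/4, q_J = (336 - q_O)/4.
Solving the pair: q_O = 464/15, q_J = 1144/15.
Total output Q = 536/5, so price P = 368 - 536/5 = 1304/5.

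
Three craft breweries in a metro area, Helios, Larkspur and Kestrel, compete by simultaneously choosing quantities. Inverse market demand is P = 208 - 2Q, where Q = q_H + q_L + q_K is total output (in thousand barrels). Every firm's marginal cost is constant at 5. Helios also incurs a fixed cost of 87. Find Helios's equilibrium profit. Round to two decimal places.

1200.78

Each firm earns π_i = (208 - 2Q)q_i - 5q_i.
Setting ∂π_i/∂q_i = 0 with rivals' quantities fixed: 203 - 4q_i - 2·Σ_{j≠i} q_j = 0.
By symmetry each firm produces the same amount; substituting Σ_{j≠i} q_j = 2q_i yields q_i = 203/8.
Price P = 208 - 2·(609/8) = 223/4.
Helios's profit: (223/4 - 5)·(203/8) - 87 = 1200.7813.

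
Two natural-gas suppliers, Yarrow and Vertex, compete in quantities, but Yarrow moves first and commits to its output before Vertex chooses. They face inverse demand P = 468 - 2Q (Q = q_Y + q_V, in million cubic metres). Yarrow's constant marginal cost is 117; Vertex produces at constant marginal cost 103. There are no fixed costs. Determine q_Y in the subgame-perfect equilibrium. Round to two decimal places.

Solve by backward induction. Given q_Y, the follower Vertex maximises π_V = (468 - 2q_Y - 2q_V)q_V - 103q_V.
Follower FOC: 365 - 2q_Y - 4q_V = 0, so q_V(q_Y) = (365 - 2q_Y)/4.
Yarrow substitutes q_V(q_Y) into its own profit: π_Y = q_Y(468 - 2q_Y - (365 - 2q_Y)/2) - 117q_Y = (571/2 - q_Y)q_Y - 117q_Y.
Maximising: ∂π_Y/∂q_Y = 337/2 - 2q_Y = 0, giving q_Y = 337/4.
Then q_V = (365 - 2·(337/4))/4 = 393/8.

84.25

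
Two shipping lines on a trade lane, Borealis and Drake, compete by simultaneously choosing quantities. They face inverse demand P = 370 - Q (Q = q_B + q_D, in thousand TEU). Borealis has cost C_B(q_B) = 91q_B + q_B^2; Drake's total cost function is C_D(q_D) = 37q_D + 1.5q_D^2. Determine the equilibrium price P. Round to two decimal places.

258.68

Borealis's profit: π_B = (370 - Q)q_B - (91q_B + q_B²). Setting ∂π_B/∂q_B = 0: 279 - 4q_B - (q_D) = 0.
Drake's profit: π_D = (370 - Q)q_D - (37q_D + (3/2)q_D²). Setting ∂π_D/∂q_D = 0: 333 - 5q_D - (q_B) = 0.
Rearranging gives the reaction functions q_B = (279 - q_D)/4 and q_D = (333 - q_B)/5.
Solving the pair: q_B = 1062/19, q_D = 1053/19.
Total output Q = 111.3158, so price P = 370 - 111.3158 = 258.6842.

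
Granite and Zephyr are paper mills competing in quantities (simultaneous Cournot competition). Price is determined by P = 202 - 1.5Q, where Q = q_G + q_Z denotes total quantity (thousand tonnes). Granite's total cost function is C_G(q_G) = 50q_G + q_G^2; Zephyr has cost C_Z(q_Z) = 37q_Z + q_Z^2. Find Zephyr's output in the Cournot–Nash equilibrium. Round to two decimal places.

Granite's profit: π_G = (202 - 1.5Q)q_G - (50q_G + q_G²). Setting ∂π_G/∂q_G = 0: 152 - 5q_G - (3/2)(q_Z) = 0.
Zephyr's profit: π_Z = (202 - 1.5Q)q_Z - (37q_Z + q_Z²). Setting ∂π_Z/∂q_Z = 0: 165 - 5q_Z - (3/2)(q_G) = 0.
So q_G = (152 - (3/2)q_Z)/5 and q_Z = (165 - (3/2)q_G)/5.
Solving the pair: q_G = 22.5275, q_Z = 26.2418.

26.24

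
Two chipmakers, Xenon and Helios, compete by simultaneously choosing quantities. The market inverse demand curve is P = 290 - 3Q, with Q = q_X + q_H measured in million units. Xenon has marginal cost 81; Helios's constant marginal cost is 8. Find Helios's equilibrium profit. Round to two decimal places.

4667.59

Xenon's profit: π_X = (290 - 3Q)q_X - (81q_X). Setting ∂π_X/∂q_X = 0: 209 - 6q_X - 3(q_H) = 0.
Helios's first-order condition: 282 - 6q_H - 3(q_X) = 0.
Best responses: q_X = (209 - 3q_H)/6, q_H = (282 - 3q_X)/6.
Substituting one into the other gives q_X = 136/9 and q_H = 355/9.
Price P = 290 - 3·(491/9) = 379/3.
Helios's profit: (379/3 - 8)·(355/9) = 4667.5926.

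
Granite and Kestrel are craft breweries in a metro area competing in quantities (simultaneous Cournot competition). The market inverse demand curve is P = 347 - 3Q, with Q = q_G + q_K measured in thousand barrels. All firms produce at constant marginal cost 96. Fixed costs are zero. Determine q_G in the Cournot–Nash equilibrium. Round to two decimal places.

27.89

Each firm earns π_i = (347 - 3Q)q_i - 96q_i.
First-order condition (treating rivals' output as given): 251 - 6q_i - 3q_j = 0.
By symmetry each firm produces the same amount; substituting q_j = q_i yields q_i = 251/9.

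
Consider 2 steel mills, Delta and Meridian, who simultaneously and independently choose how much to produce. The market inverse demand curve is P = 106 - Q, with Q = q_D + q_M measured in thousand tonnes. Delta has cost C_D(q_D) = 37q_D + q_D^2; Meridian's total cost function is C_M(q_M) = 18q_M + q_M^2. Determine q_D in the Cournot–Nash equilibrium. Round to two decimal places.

Delta's profit: π_D = (106 - Q)q_D - (37q_D + q_D²). Setting ∂π_D/∂q_D = 0: 69 - 4q_D - (q_M) = 0.
Meridian's profit: π_M = (106 - Q)q_M - (18q_M + q_M²). Setting ∂π_M/∂q_M = 0: 88 - 4q_M - (q_D) = 0.
So q_D = (69 - q_M)/4 and q_M = (88 - q_D)/4.
Solving the pair: q_D = 188/15, q_M = 283/15.

12.53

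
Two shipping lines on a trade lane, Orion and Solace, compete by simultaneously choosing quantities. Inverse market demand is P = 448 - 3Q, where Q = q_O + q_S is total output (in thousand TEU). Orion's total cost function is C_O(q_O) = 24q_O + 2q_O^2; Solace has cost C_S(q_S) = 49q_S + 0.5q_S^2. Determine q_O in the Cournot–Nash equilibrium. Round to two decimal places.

Orion's profit: π_O = (448 - 3Q)q_O - (24q_O + 2q_O²). Setting ∂π_O/∂q_O = 0: 424 - 10q_O - 3(q_S) = 0.
Solace's profit: π_S = (448 - 3Q)q_S - (49q_S + (1/2)q_S²). Setting ∂π_S/∂q_S = 0: 399 - 7q_S - 3(q_O) = 0.
So q_O = (424 - 3q_S)/10 and q_S = (399 - 3q_O)/7.
Substituting one into the other gives q_O = 1771/61 and q_S = 44.5574.

29.03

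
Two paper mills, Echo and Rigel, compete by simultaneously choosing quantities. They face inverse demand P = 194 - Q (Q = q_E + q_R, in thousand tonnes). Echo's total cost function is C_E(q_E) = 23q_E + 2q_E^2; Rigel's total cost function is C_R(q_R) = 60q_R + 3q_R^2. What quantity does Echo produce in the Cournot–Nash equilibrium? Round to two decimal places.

Echo's profit: π_E = (194 - Q)q_E - (23q_E + 2q_E²). Setting ∂π_E/∂q_E = 0: 171 - 6q_E - (q_R) = 0.
Rigel's first-order condition: 134 - 8q_R - (q_E) = 0.
So q_E = (171 - q_R)/6 and q_R = (134 - q_E)/8.
Solving the pair: q_E = 1234/47, q_R = 633/47.

26.26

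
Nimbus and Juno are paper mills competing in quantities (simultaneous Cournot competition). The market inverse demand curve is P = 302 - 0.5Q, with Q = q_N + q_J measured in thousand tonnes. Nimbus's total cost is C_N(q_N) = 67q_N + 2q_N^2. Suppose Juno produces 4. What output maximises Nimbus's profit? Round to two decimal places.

With the rival's output fixed at 4, Nimbus's profit is π_N = (302 - (1/2)·4 - (1/2)q_N)q_N - (67q_N + 2q_N²) = (300 - (1/2)q_N)q_N - (67q_N + 2q_N²).
∂π_N/∂q_N = 233 - 5q_N = 0, so q_N = 233/5.

46.60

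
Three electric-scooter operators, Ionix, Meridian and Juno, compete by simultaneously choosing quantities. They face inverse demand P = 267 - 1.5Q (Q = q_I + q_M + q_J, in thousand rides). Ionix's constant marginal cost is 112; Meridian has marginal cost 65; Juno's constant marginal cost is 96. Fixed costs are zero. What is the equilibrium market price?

135

Ionix's profit: π_I = (267 - 1.5Q)q_I - (112q_I). Setting ∂π_I/∂q_I = 0: 155 - 3q_I - (3/2)(q_M + q_J) = 0.
Meridian's first-order condition: 202 - 3q_M - (3/2)(q_I + q_J) = 0.
Juno's profit: π_J = (267 - 1.5Q)q_J - (96q_J). Setting ∂π_J/∂q_J = 0: 171 - 3q_J - (3/2)(q_I + q_M) = 0.
Summing all 3 equations gives 528 − 6Q = 0, hence Q = 88.
Back-substituting: q_I = (155 − 132)/(3/2) = 46/3, q_M = (202 − 132)/(3/2) = 140/3, q_J = (171 − 132)/(3/2) = 26.
Total output Q = 88, so price P = 267 - (3/2)·88 = 135.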